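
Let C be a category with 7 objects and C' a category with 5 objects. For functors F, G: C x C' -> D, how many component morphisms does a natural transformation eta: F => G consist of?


A natural transformation eta: F => G assigns one component morphism per
object of the domain category.
The domain is the product category C x C', so
|Ob(C x C')| = |Ob(C)| * |Ob(C')| = 7 * 5 = 35.
Therefore eta has 35 component morphisms.

35


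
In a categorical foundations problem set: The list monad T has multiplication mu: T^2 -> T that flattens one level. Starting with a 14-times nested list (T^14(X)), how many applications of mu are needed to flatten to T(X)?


Each application of mu: T^2 -> T removes one layer of nesting.
Starting at depth 14 (i.e., T^14(X)), we need to reach T(X).
Number of mu applications = 14 - 1 = 13

13


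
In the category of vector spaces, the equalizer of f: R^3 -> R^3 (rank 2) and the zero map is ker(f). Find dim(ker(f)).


The equalizer of f and the zero map is ker(f).
By the rank-nullity theorem: dim(ker(f)) = dim(domain) - rank(f).
dim(ker(f)) = 3 - 2 = 1

1


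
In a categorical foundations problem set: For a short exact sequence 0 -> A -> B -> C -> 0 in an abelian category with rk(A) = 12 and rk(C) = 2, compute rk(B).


For a short exact sequence 0 -> A -> B -> C -> 0,
rank is additive: rank(B) = rank(A) + rank(C).
rank(B) = 12 + 2 = 14

14


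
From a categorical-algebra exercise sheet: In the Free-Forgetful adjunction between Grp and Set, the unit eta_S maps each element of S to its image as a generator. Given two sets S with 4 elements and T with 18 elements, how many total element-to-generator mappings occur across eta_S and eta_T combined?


The unit eta_X: X -> U(F(X)) of the Free-Forgetful adjunction
maps each element of X to a generator of F(X). For X = S + T (disjoint
union in Set), |S + T| = |S| + |T|.
Total mappings = 4 + 18 = 22.

22


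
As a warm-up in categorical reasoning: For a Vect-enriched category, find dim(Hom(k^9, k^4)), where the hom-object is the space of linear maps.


In Vect-enriched categories, Hom(k^n, k^m) is the space of m x n matrices.
dim(Hom(k^9, k^4)) = 4 * 9 = 36

36


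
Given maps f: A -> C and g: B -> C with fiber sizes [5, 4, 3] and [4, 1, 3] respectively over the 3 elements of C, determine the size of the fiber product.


The pullback A x_C B consists of pairs (a, b) with f(a) = g(b).
For each element c in C, the fiber product has |f^-1(c)| * |g^-1(c)| elements.
Summing over C: 5 * 4 + 4 * 1 + 3 * 3
= 20 + 4 + 9 = 33

33


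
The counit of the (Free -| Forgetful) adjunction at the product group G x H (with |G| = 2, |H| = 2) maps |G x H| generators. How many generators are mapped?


The counit epsilon_K: F(U(K)) -> K of the Free-Forgetful adjunction
maps |K| generators of F(U(K)) into K. For K = G x H (the product group),
|G x H| = |G| * |H|.
Total generators mapped = 2 * 2 = 4.

4


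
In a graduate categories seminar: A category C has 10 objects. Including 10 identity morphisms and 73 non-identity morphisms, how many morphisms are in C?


Each object has an identity morphism, giving 10 identities.
Adding the 73 non-identity morphisms:
Total = 10 + 73 = 83

83


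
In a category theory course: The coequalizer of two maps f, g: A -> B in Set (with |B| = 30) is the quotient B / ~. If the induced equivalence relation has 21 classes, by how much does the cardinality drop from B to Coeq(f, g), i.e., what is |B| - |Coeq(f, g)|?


The coequalizer Coeq(f, g) = B / ~ has one element per equivalence class.
|B| = 30, |Coeq(f, g)| = 21.
|B| - |Coeq(f, g)| = 30 - 21 = 9.

9


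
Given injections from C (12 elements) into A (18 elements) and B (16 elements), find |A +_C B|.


The pushout A +_C B identifies the images of C in A and B.
|A +_C B| = |A| + |B| - |C| (for injections).
= 18 + 16 - 12 = 22

22


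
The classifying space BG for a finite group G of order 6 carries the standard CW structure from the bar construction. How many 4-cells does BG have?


In the bar-construction CW model of BG, the n-cells are indexed by
n-tuples [g_1|...|g_n] of non-identity elements of G (degenerate
simplices with some g_i = e do not contribute cells), so there are
(|G| - 1)^n n-cells.
For dim = 4 with |G| = 6:
cells = (6 - 1)^4 = 5^4 = 625

625


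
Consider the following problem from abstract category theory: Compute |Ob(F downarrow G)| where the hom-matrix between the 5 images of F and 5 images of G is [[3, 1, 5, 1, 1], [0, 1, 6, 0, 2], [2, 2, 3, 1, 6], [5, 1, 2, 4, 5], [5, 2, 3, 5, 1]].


Objects of (F downarrow G) are triples (a, b, h: F(a)->G(b)).
The count equals the sum of all entries in the hom-matrix.
sum(row 0) = 11
sum(row 1) = 9
sum(row 2) = 14
sum(row 3) = 17
sum(row 4) = 16
Grand total = 67

67


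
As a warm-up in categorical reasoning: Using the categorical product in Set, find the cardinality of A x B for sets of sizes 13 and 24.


In Set, the product A x B is the Cartesian product.
By the universal property, |A x B| = |A| * |B|.
|A x B| = 13 * 24 = 312

312


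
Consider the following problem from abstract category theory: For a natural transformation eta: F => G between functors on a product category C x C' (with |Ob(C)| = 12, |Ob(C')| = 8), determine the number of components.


A natural transformation eta: F => G assigns one component morphism per
object of the domain category.
The domain is the product category C x C', so
|Ob(C x C')| = |Ob(C)| * |Ob(C')| = 12 * 8 = 96.
Therefore eta has 96 component morphisms.

96


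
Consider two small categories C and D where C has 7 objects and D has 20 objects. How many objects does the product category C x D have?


The product category C x D has objects that are pairs (c, d).
Number of pairs = |Ob(C)| * |Ob(D)| = 7 * 20 = 140

140


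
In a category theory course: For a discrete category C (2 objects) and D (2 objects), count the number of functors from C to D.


A functor from a discrete category C to D is determined by
where each object maps. Each of the 2 objects of C can map
to any of the 2 objects of D independently.
Number of functors = 2^2 = 4

4


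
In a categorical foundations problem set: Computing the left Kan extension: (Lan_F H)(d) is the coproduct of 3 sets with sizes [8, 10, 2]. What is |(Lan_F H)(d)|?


Pointwise, the left Kan extension (Lan_F H)(d) is the colimit, indexed
by the comma category (F downarrow d), of H composed with the
projection (F downarrow d) -> C. Here that colimit is given
as a coproduct (disjoint union) of sets, so its cardinality is the
sum of the sizes of the summands.
Coproduct of sets with sizes: 8 + 10 + 2
= 20

20


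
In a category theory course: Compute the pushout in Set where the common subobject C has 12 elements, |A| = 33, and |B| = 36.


The pushout A +_C B identifies the images of C in A and B.
|A +_C B| = |A| + |B| - |C| (for injections).
= 33 + 36 - 12 = 57

57


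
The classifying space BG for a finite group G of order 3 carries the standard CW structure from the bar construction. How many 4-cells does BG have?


In the bar-construction CW model of BG, the n-cells are indexed by
n-tuples [g_1|...|g_n] of non-identity elements of G (degenerate
simplices with some g_i = e do not contribute cells), so there are
(|G| - 1)^n n-cells.
For dim = 4 with |G| = 3:
cells = (3 - 1)^4 = 2^4 = 16

16


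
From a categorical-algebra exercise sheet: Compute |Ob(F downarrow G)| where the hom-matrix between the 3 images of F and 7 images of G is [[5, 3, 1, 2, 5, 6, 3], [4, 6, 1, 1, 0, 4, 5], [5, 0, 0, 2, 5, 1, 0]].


Objects of (F downarrow G) are triples (a, b, h: F(a)->G(b)).
The count equals the sum of all entries in the hom-matrix.
sum(row 0) = 25
sum(row 1) = 21
sum(row 2) = 13
Grand total = 59

59


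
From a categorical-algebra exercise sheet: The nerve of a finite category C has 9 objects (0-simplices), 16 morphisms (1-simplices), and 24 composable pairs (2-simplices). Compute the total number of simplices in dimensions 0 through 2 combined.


The 2-skeleton of the nerve N(C) consists of simplices in dimensions 0, 1, 2:
  |N(C)_0| = 9 (objects)
  |N(C)_1| = 16 (morphisms)
  |N(C)_2| = 24 (composable pairs)
Total = 9 + 16 + 24 = 49

49


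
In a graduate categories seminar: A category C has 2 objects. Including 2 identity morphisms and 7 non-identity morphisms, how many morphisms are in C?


Each object has an identity morphism, giving 2 identities.
Adding the 7 non-identity morphisms:
Total = 2 + 7 = 9

9


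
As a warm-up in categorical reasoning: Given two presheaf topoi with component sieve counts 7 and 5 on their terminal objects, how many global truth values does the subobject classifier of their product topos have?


In a product of presheaf topoi E_1 x E_2, the subobject classifier
is Omega = Omega_1 x Omega_2 (componentwise), so
|Omega(top)| = |Omega_1(top_1)| * |Omega_2(top_2)|.
= 7 * 5 = 35.

35


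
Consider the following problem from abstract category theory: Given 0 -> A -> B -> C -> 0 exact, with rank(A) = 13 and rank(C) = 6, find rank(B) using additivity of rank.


For a short exact sequence 0 -> A -> B -> C -> 0,
rank is additive: rank(B) = rank(A) + rank(C).
rank(B) = 13 + 6 = 19

19


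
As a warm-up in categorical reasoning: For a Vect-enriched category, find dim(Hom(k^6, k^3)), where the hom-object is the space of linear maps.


In Vect-enriched categories, Hom(k^n, k^m) is the space of m x n matrices.
dim(Hom(k^6, k^3)) = 3 * 6 = 18

18


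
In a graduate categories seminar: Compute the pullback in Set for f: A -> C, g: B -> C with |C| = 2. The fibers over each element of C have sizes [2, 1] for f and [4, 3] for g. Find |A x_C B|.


The pullback A x_C B consists of pairs (a, b) with f(a) = g(b).
For each element c in C, the fiber product has |f^-1(c)| * |g^-1(c)| elements.
Summing over C: 2 * 4 + 1 * 3
= 8 + 3 = 11

11


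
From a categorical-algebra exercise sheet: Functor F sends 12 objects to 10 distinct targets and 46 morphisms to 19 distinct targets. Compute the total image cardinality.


The image of F consists of distinct objects and distinct morphisms.
|Im(F)| on objects = 10
|Im(F)| on morphisms = 19
Total image cardinality = 10 + 19 = 29

29


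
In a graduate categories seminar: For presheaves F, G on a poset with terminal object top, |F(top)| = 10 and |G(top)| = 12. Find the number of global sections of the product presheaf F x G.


Global sections of a presheaf on a poset with terminal top satisfy
Gamma(H) ~ H(top). Presheaves admit pointwise products, so
(F x G)(top) = F(top) x G(top) (Cartesian product).
|Gamma(F x G)| = |F(top)| * |G(top)| = 10 * 12 = 120.

120


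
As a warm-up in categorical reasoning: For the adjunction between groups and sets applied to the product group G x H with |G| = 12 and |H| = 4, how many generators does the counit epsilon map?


The counit epsilon_K: F(U(K)) -> K of the Free-Forgetful adjunction
maps |K| generators of F(U(K)) into K. For K = G x H (the product group),
|G x H| = |G| * |H|.
Total generators mapped = 12 * 4 = 48.

48


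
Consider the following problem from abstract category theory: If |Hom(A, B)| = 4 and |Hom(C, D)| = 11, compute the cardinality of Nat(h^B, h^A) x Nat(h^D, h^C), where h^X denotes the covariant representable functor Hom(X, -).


By the Yoneda lemma, Nat(h^B, h^A) is isomorphic to Hom(A, B),
so |Nat(h^B, h^A)| = |Hom(A, B)| and |Nat(h^D, h^C)| = |Hom(C, D)|.
|Hom(A, B)| = 4, |Hom(C, D)| = 11.
|Nat(h^B, h^A) x Nat(h^D, h^C)| = 4 * 11 = 44

44


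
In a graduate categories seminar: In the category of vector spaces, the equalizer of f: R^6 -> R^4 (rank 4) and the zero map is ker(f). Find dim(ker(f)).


The equalizer of f and the zero map is ker(f).
By the rank-nullity theorem: dim(ker(f)) = dim(domain) - rank(f).
dim(ker(f)) = 6 - 4 = 2

2


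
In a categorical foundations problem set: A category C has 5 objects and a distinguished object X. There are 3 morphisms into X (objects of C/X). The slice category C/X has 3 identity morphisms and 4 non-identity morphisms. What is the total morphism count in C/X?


In the slice category C/X, objects are morphisms to X.
Identity morphisms: 3 (one per object of C/X).
Non-identity morphisms: 4.
Total = 3 + 4 = 7

7


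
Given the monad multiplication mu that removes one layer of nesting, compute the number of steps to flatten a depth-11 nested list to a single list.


Each application of mu: T^2 -> T removes one layer of nesting.
Starting at depth 11 (i.e., T^11(X)), we need to reach T(X).
Number of mu applications = 11 - 1 = 10

10


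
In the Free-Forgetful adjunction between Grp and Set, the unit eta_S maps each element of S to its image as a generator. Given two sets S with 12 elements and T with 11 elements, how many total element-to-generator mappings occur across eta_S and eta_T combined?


The unit eta_X: X -> U(F(X)) of the Free-Forgetful adjunction
maps each element of X to a generator of F(X). For X = S + T (disjoint
union in Set), |S + T| = |S| + |T|.
Total mappings = 12 + 11 = 23.

23


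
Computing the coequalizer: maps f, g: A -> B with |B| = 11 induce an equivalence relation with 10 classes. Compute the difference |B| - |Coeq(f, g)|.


The coequalizer Coeq(f, g) = B / ~ has one element per equivalence class.
|B| = 11, |Coeq(f, g)| = 10.
|B| - |Coeq(f, g)| = 11 - 10 = 1.

1


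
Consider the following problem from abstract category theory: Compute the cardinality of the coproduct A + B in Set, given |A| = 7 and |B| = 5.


In Set, the coproduct A + B is the disjoint union.
|A + B| = |A| + |B| = 7 + 5 = 12

12


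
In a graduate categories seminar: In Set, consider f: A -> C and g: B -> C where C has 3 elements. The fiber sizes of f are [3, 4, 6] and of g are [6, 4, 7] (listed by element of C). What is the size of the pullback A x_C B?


The pullback A x_C B consists of pairs (a, b) with f(a) = g(b).
For each element c in C, the fiber product has |f^-1(c)| * |g^-1(c)| elements.
Summing over C: 3 * 6 + 4 * 4 + 6 * 7
= 18 + 16 + 42 = 76

76


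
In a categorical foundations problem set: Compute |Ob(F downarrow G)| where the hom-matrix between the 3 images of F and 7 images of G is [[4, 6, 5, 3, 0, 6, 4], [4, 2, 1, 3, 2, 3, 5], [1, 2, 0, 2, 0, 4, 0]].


Objects of (F downarrow G) are triples (a, b, h: F(a)->G(b)).
The count equals the sum of all entries in the hom-matrix.
sum(row 0) = 28
sum(row 1) = 20
sum(row 2) = 9
Grand total = 57

57


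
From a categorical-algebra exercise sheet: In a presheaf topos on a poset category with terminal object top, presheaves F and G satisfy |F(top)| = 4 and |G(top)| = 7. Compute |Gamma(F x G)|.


Global sections of a presheaf on a poset with terminal top satisfy
Gamma(H) ~ H(top). Presheaves admit pointwise products, so
(F x G)(top) = F(top) x G(top) (Cartesian product).
|Gamma(F x G)| = |F(top)| * |G(top)| = 4 * 7 = 28.

28


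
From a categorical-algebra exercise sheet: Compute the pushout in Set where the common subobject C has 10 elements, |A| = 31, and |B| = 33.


The pushout A +_C B identifies the images of C in A and B.
|A +_C B| = |A| + |B| - |C| (for injections).
= 31 + 33 - 10 = 54

54


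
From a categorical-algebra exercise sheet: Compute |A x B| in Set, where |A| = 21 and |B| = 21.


In Set, the product A x B is the Cartesian product.
By the universal property, |A x B| = |A| * |B|.
|A x B| = 21 * 21 = 441

441


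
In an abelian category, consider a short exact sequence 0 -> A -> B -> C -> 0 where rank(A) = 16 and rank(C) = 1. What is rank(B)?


For a short exact sequence 0 -> A -> B -> C -> 0,
rank is additive: rank(B) = rank(A) + rank(C).
rank(B) = 16 + 1 = 17

17


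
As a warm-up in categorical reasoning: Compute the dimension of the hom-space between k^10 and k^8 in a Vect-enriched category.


In Vect-enriched categories, Hom(k^n, k^m) is the space of m x n matrices.
dim(Hom(k^10, k^8)) = 8 * 10 = 80

80


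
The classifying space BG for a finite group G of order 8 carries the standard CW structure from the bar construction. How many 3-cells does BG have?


In the bar-construction CW model of BG, the n-cells are indexed by
n-tuples [g_1|...|g_n] of non-identity elements of G (degenerate
simplices with some g_i = e do not contribute cells), so there are
(|G| - 1)^n n-cells.
For dim = 3 with |G| = 8:
cells = (8 - 1)^3 = 7^3 = 343

343


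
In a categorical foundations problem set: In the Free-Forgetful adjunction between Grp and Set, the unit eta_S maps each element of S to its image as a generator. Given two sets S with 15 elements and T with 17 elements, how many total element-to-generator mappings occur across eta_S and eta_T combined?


The unit eta_X: X -> U(F(X)) of the Free-Forgetful adjunction
maps each element of X to a generator of F(X). For X = S + T (disjoint
union in Set), |S + T| = |S| + |T|.
Total mappings = 15 + 17 = 32.

32


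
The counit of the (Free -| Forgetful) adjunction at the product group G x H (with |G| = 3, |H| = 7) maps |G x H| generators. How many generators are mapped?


The counit epsilon_K: F(U(K)) -> K of the Free-Forgetful adjunction
maps |K| generators of F(U(K)) into K. For K = G x H (the product group),
|G x H| = |G| * |H|.
Total generators mapped = 3 * 7 = 21.

21


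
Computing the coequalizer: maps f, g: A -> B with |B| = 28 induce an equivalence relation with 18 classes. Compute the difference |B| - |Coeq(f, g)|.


The coequalizer Coeq(f, g) = B / ~ has one element per equivalence class.
|B| = 28, |Coeq(f, g)| = 18.
|B| - |Coeq(f, g)| = 28 - 18 = 10.

10


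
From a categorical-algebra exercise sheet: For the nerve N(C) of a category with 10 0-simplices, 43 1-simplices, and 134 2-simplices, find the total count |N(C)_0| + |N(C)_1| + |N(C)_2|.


The 2-skeleton of the nerve N(C) consists of simplices in dimensions 0, 1, 2:
  |N(C)_0| = 10 (objects)
  |N(C)_1| = 43 (morphisms)
  |N(C)_2| = 134 (composable pairs)
Total = 10 + 43 + 134 = 187

187


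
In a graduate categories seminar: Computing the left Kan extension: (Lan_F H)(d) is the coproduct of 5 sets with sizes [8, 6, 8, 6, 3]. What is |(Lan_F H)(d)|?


Pointwise, the left Kan extension (Lan_F H)(d) is the colimit, indexed
by the comma category (F downarrow d), of H composed with the
projection (F downarrow d) -> C. Here that colimit is given
as a coproduct (disjoint union) of sets, so its cardinality is the
sum of the sizes of the summands.
Coproduct of sets with sizes: 8 + 6 + 8 + 6 + 3
= 31

31


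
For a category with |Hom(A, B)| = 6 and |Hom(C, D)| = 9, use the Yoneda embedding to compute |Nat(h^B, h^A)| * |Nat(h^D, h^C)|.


By the Yoneda lemma, Nat(h^B, h^A) is isomorphic to Hom(A, B),
so |Nat(h^B, h^A)| = |Hom(A, B)| and |Nat(h^D, h^C)| = |Hom(C, D)|.
|Hom(A, B)| = 6, |Hom(C, D)| = 9.
|Nat(h^B, h^A) x Nat(h^D, h^C)| = 6 * 9 = 54

54


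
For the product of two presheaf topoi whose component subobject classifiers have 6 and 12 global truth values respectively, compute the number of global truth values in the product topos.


In a product of presheaf topoi E_1 x E_2, the subobject classifier
is Omega = Omega_1 x Omega_2 (componentwise), so
|Omega(top)| = |Omega_1(top_1)| * |Omega_2(top_2)|.
= 6 * 12 = 72.

72


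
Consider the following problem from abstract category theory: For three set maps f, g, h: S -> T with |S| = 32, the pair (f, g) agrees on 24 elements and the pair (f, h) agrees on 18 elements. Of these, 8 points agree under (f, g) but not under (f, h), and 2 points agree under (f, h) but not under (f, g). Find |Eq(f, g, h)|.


Eq(f, g, h) is the triple-agreement set: points in S where all three
maps take the same value. Using inclusion-exclusion on the pairwise data:
Pair (f, g) agrees on 24 points; pair (f, h) on 18 points.
Points agreeing under (f, g) but not (f, h) = 8; under (f, h) but not (f, g) = 2.
Triple-agreement = agreement-in-(f, g) minus points that agree under (f, g) but not (f, h):
|Eq(f, g, h)| = 24 - 8 = 16
(cross-check via (f, h): 18 - 2 = 16.)

16


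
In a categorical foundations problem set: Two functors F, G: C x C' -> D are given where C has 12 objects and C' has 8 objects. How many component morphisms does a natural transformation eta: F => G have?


A natural transformation eta: F => G assigns one component morphism per
object of the domain category.
The domain is the product category C x C', so
|Ob(C x C')| = |Ob(C)| * |Ob(C')| = 12 * 8 = 96.
Therefore eta has 96 component morphisms.

96


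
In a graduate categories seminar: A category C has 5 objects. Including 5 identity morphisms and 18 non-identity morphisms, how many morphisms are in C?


Each object has an identity morphism, giving 5 identities.
Adding the 18 non-identity morphisms:
Total = 5 + 18 = 23

23


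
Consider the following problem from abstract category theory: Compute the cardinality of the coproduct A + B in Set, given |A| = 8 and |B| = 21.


In Set, the coproduct A + B is the disjoint union.
|A + B| = |A| + |B| = 8 + 21 = 29

29


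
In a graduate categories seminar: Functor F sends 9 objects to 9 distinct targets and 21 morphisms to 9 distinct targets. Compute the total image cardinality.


The image of F consists of distinct objects and distinct morphisms.
|Im(F)| on objects = 9
|Im(F)| on morphisms = 9
Total image cardinality = 9 + 9 = 18

18


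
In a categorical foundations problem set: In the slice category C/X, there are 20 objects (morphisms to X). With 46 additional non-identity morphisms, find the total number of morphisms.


In the slice category C/X, objects are morphisms to X.
Identity morphisms: 20 (one per object of C/X).
Non-identity morphisms: 46.
Total = 20 + 46 = 66

66


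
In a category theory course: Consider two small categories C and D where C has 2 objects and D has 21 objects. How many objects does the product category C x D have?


The product category C x D has objects that are pairs (c, d).
Number of pairs = |Ob(C)| * |Ob(D)| = 2 * 21 = 42

42


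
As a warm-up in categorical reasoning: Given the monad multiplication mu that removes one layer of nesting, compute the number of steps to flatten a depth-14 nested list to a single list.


Each application of mu: T^2 -> T removes one layer of nesting.
Starting at depth 14 (i.e., T^14(X)), we need to reach T(X).
Number of mu applications = 14 - 1 = 13

13


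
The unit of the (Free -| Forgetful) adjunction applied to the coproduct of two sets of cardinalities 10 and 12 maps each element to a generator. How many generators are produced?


The unit eta_X: X -> U(F(X)) of the Free-Forgetful adjunction
maps each element of X to a generator of F(X). For X = S + T (disjoint
union in Set), |S + T| = |S| + |T|.
Total mappings = 10 + 12 = 22.

22


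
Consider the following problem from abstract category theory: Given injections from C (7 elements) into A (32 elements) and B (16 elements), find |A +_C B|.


The pushout A +_C B identifies the images of C in A and B.
|A +_C B| = |A| + |B| - |C| (for injections).
= 32 + 16 - 7 = 41

41


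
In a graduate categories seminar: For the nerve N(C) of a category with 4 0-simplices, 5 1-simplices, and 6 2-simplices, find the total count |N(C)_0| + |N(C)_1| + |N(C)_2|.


The 2-skeleton of the nerve N(C) consists of simplices in dimensions 0, 1, 2:
  |N(C)_0| = 4 (objects)
  |N(C)_1| = 5 (morphisms)
  |N(C)_2| = 6 (composable pairs)
Total = 4 + 5 + 6 = 15

15


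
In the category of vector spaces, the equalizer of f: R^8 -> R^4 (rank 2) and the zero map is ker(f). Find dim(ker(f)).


The equalizer of f and the zero map is ker(f).
By the rank-nullity theorem: dim(ker(f)) = dim(domain) - rank(f).
dim(ker(f)) = 8 - 2 = 6

6


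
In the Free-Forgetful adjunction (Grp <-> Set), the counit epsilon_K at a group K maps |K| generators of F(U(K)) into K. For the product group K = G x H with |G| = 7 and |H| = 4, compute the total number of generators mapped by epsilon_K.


The counit epsilon_K: F(U(K)) -> K of the Free-Forgetful adjunction
maps |K| generators of F(U(K)) into K. For K = G x H (the product group),
|G x H| = |G| * |H|.
Total generators mapped = 7 * 4 = 28.

28


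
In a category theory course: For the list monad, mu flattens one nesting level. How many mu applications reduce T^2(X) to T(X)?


Each application of mu: T^2 -> T removes one layer of nesting.
Starting at depth 2 (i.e., T^2(X)), we need to reach T(X).
Number of mu applications = 2 - 1 = 1

1


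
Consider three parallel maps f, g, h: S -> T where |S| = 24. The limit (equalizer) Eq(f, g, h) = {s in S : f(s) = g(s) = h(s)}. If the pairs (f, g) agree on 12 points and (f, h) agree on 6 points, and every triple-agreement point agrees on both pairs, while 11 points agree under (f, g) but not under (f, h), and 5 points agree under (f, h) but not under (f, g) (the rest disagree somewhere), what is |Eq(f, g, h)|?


Eq(f, g, h) is the triple-agreement set: points in S where all three
maps take the same value. Using inclusion-exclusion on the pairwise data:
Pair (f, g) agrees on 12 points; pair (f, h) on 6 points.
Points agreeing under (f, g) but not (f, h) = 11; under (f, h) but not (f, g) = 5.
Triple-agreement = agreement-in-(f, g) minus points that agree under (f, g) but not (f, h):
|Eq(f, g, h)| = 12 - 11 = 1
(cross-check via (f, h): 6 - 5 = 1.)

1


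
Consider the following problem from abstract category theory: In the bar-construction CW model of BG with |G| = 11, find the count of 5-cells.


In the bar-construction CW model of BG, the n-cells are indexed by
n-tuples [g_1|...|g_n] of non-identity elements of G (degenerate
simplices with some g_i = e do not contribute cells), so there are
(|G| - 1)^n n-cells.
For dim = 5 with |G| = 11:
cells = (11 - 1)^5 = 10^5 = 100000

100000


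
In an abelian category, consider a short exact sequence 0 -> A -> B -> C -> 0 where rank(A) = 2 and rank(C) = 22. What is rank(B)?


For a short exact sequence 0 -> A -> B -> C -> 0,
rank is additive: rank(B) = rank(A) + rank(C).
rank(B) = 2 + 22 = 24

24


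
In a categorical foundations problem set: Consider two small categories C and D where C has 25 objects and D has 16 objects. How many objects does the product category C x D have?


The product category C x D has objects that are pairs (c, d).
Number of pairs = |Ob(C)| * |Ob(D)| = 25 * 16 = 400

400


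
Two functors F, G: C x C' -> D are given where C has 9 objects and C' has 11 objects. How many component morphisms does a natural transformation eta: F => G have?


A natural transformation eta: F => G assigns one component morphism per
object of the domain category.
The domain is the product category C x C', so
|Ob(C x C')| = |Ob(C)| * |Ob(C')| = 9 * 11 = 99.
Therefore eta has 99 component morphisms.

99


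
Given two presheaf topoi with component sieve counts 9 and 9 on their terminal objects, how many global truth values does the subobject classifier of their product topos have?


In a product of presheaf topoi E_1 x E_2, the subobject classifier
is Omega = Omega_1 x Omega_2 (componentwise), so
|Omega(top)| = |Omega_1(top_1)| * |Omega_2(top_2)|.
= 9 * 9 = 81.

81


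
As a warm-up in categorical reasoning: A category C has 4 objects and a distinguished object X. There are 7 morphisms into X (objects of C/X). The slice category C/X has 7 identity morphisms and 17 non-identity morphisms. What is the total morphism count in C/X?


In the slice category C/X, objects are morphisms to X.
Identity morphisms: 7 (one per object of C/X).
Non-identity morphisms: 17.
Total = 7 + 17 = 24

24


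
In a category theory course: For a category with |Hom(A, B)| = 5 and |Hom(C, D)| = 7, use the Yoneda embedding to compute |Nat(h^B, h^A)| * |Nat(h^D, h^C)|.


By the Yoneda lemma, Nat(h^B, h^A) is isomorphic to Hom(A, B),
so |Nat(h^B, h^A)| = |Hom(A, B)| and |Nat(h^D, h^C)| = |Hom(C, D)|.
|Hom(A, B)| = 5, |Hom(C, D)| = 7.
|Nat(h^B, h^A) x Nat(h^D, h^C)| = 5 * 7 = 35

35


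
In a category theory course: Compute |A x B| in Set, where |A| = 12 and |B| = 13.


In Set, the product A x B is the Cartesian product.
By the universal property, |A x B| = |A| * |B|.
|A x B| = 12 * 13 = 156

156


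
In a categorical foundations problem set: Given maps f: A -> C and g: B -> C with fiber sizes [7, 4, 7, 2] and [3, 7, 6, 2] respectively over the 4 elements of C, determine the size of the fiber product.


The pullback A x_C B consists of pairs (a, b) with f(a) = g(b).
For each element c in C, the fiber product has |f^-1(c)| * |g^-1(c)| elements.
Summing over C: 7 * 3 + 4 * 7 + 7 * 6 + 2 * 2
= 21 + 28 + 42 + 4 = 95

95


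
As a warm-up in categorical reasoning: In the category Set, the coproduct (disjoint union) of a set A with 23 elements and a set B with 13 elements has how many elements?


In Set, the coproduct A + B is the disjoint union.
|A + B| = |A| + |B| = 23 + 13 = 36

36


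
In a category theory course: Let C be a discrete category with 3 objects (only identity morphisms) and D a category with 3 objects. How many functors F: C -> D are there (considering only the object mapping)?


A functor from a discrete category C to D is determined by
where each object maps. Each of the 3 objects of C can map
to any of the 3 objects of D independently.
Number of functors = 3^3 = 27

27


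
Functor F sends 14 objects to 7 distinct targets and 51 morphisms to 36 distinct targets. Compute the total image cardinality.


The image of F consists of distinct objects and distinct morphisms.
|Im(F)| on objects = 7
|Im(F)| on morphisms = 36
Total image cardinality = 7 + 36 = 43

43


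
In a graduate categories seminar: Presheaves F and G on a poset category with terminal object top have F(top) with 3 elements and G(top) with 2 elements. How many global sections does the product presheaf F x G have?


Global sections of a presheaf on a poset with terminal top satisfy
Gamma(H) ~ H(top). Presheaves admit pointwise products, so
(F x G)(top) = F(top) x G(top) (Cartesian product).
|Gamma(F x G)| = |F(top)| * |G(top)| = 3 * 2 = 6.

6


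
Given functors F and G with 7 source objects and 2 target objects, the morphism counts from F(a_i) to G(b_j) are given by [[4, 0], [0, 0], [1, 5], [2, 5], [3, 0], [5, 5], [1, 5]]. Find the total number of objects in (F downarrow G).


Objects of (F downarrow G) are triples (a, b, h: F(a)->G(b)).
The count equals the sum of all entries in the hom-matrix.
sum(row 0) = 4
sum(row 1) = 0
sum(row 2) = 6
sum(row 3) = 7
sum(row 4) = 3
sum(row 5) = 10
sum(row 6) = 6
Grand total = 36

36


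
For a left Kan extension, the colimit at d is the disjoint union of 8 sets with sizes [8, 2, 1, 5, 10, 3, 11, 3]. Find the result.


Pointwise, the left Kan extension (Lan_F H)(d) is the colimit, indexed
by the comma category (F downarrow d), of H composed with the
projection (F downarrow d) -> C. Here that colimit is given
as a coproduct (disjoint union) of sets, so its cardinality is the
sum of the sizes of the summands.
Coproduct of sets with sizes: 8 + 2 + 1 + 5 + 10 + 3 + 11 + 3
= 43

43


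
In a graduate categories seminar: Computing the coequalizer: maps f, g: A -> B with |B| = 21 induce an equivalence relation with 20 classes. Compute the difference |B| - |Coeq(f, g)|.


The coequalizer Coeq(f, g) = B / ~ has one element per equivalence class.
|B| = 21, |Coeq(f, g)| = 20.
|B| - |Coeq(f, g)| = 21 - 20 = 1.

1


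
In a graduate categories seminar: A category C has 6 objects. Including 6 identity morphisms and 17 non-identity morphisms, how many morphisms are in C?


Each object has an identity morphism, giving 6 identities.
Adding the 17 non-identity morphisms:
Total = 6 + 17 = 23

23


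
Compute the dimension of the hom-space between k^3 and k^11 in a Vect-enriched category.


In Vect-enriched categories, Hom(k^n, k^m) is the space of m x n matrices.
dim(Hom(k^3, k^11)) = 11 * 3 = 33

33


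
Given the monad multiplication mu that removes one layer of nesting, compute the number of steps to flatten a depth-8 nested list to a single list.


Each application of mu: T^2 -> T removes one layer of nesting.
Starting at depth 8 (i.e., T^8(X)), we need to reach T(X).
Number of mu applications = 8 - 1 = 7

7


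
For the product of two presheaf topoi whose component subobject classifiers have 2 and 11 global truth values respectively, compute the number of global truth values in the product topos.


In a product of presheaf topoi E_1 x E_2, the subobject classifier
is Omega = Omega_1 x Omega_2 (componentwise), so
|Omega(top)| = |Omega_1(top_1)| * |Omega_2(top_2)|.
= 2 * 11 = 22.

22


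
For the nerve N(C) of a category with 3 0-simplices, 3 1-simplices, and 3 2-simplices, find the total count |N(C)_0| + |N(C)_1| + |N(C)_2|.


The 2-skeleton of the nerve N(C) consists of simplices in dimensions 0, 1, 2:
  |N(C)_0| = 3 (objects)
  |N(C)_1| = 3 (morphisms)
  |N(C)_2| = 3 (composable pairs)
Total = 3 + 3 + 3 = 9

9


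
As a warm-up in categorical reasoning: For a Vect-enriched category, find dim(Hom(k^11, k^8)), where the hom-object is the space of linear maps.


In Vect-enriched categories, Hom(k^n, k^m) is the space of m x n matrices.
dim(Hom(k^11, k^8)) = 8 * 11 = 88

88


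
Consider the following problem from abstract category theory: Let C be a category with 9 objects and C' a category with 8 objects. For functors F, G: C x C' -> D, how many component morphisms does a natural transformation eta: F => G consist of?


A natural transformation eta: F => G assigns one component morphism per
object of the domain category.
The domain is the product category C x C', so
|Ob(C x C')| = |Ob(C)| * |Ob(C')| = 9 * 8 = 72.
Therefore eta has 72 component morphisms.

72


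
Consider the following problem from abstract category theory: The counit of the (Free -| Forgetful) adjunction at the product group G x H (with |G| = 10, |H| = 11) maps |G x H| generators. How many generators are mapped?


The counit epsilon_K: F(U(K)) -> K of the Free-Forgetful adjunction
maps |K| generators of F(U(K)) into K. For K = G x H (the product group),
|G x H| = |G| * |H|.
Total generators mapped = 10 * 11 = 110.

110


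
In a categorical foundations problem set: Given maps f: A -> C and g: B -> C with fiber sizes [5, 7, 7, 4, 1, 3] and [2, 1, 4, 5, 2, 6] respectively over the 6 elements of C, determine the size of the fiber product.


The pullback A x_C B consists of pairs (a, b) with f(a) = g(b).
For each element c in C, the fiber product has |f^-1(c)| * |g^-1(c)| elements.
Summing over C: 5 * 2 + 7 * 1 + 7 * 4 + 4 * 5 + 1 * 2 + 3 * 6
= 10 + 7 + 28 + 20 + 2 + 18 = 85

85


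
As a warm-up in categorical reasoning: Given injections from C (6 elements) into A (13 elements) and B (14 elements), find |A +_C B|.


The pushout A +_C B identifies the images of C in A and B.
|A +_C B| = |A| + |B| - |C| (for injections).
= 13 + 14 - 6 = 21

21


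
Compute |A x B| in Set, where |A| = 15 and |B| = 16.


In Set, the product A x B is the Cartesian product.
By the universal property, |A x B| = |A| * |B|.
|A x B| = 15 * 16 = 240

240


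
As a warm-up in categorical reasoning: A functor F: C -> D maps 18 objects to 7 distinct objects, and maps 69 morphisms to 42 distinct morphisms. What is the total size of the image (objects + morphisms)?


The image of F consists of distinct objects and distinct morphisms.
|Im(F)| on objects = 7
|Im(F)| on morphisms = 42
Total image cardinality = 7 + 42 = 49

49


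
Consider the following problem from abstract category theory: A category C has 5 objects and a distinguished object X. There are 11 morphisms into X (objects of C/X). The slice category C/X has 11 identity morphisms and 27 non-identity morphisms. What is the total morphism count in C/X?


In the slice category C/X, objects are morphisms to X.
Identity morphisms: 11 (one per object of C/X).
Non-identity morphisms: 27.
Total = 11 + 27 = 38

38


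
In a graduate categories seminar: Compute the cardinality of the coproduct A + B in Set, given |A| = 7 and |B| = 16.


In Set, the coproduct A + B is the disjoint union.
|A + B| = |A| + |B| = 7 + 16 = 23

23


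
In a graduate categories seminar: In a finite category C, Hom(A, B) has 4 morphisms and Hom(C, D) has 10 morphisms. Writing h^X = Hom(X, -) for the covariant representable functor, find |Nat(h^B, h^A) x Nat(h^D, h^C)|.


By the Yoneda lemma, Nat(h^B, h^A) is isomorphic to Hom(A, B),
so |Nat(h^B, h^A)| = |Hom(A, B)| and |Nat(h^D, h^C)| = |Hom(C, D)|.
|Hom(A, B)| = 4, |Hom(C, D)| = 10.
|Nat(h^B, h^A) x Nat(h^D, h^C)| = 4 * 10 = 40

40


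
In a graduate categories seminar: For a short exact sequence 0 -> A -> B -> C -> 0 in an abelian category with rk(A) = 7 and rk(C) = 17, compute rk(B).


For a short exact sequence 0 -> A -> B -> C -> 0,
rank is additive: rank(B) = rank(A) + rank(C).
rank(B) = 7 + 17 = 24

24


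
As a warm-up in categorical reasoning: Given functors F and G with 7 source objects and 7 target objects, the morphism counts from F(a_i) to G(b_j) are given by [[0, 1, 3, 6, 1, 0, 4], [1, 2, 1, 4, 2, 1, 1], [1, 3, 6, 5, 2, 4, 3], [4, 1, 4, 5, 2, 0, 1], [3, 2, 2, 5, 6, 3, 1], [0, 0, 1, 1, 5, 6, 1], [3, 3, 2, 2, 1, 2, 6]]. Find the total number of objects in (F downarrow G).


Objects of (F downarrow G) are triples (a, b, h: F(a)->G(b)).
The count equals the sum of all entries in the hom-matrix.
sum(row 0) = 15
sum(row 1) = 12
sum(row 2) = 24
sum(row 3) = 17
sum(row 4) = 22
sum(row 5) = 14
sum(row 6) = 19
Grand total = 123

123


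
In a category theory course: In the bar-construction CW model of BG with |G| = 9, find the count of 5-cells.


In the bar-construction CW model of BG, the n-cells are indexed by
n-tuples [g_1|...|g_n] of non-identity elements of G (degenerate
simplices with some g_i = e do not contribute cells), so there are
(|G| - 1)^n n-cells.
For dim = 5 with |G| = 9:
cells = (9 - 1)^5 = 8^5 = 32768

32768


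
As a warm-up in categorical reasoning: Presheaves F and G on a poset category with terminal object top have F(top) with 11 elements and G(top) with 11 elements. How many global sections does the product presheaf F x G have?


Global sections of a presheaf on a poset with terminal top satisfy
Gamma(H) ~ H(top). Presheaves admit pointwise products, so
(F x G)(top) = F(top) x G(top) (Cartesian product).
|Gamma(F x G)| = |F(top)| * |G(top)| = 11 * 11 = 121.

121


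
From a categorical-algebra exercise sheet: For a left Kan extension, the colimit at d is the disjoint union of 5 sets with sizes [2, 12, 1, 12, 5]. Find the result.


Pointwise, the left Kan extension (Lan_F H)(d) is the colimit, indexed
by the comma category (F downarrow d), of H composed with the
projection (F downarrow d) -> C. Here that colimit is given
as a coproduct (disjoint union) of sets, so its cardinality is the
sum of the sizes of the summands.
Coproduct of sets with sizes: 2 + 12 + 1 + 12 + 5
= 32

32


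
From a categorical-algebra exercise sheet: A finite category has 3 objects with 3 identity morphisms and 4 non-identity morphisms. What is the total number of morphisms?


Each object has an identity morphism, giving 3 identities.
Adding the 4 non-identity morphisms:
Total = 3 + 4 = 7

7


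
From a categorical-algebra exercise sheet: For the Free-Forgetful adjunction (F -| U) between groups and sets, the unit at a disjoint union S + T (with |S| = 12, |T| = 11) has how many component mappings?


The unit eta_X: X -> U(F(X)) of the Free-Forgetful adjunction
maps each element of X to a generator of F(X). For X = S + T (disjoint
union in Set), |S + T| = |S| + |T|.
Total mappings = 12 + 11 = 23.

23


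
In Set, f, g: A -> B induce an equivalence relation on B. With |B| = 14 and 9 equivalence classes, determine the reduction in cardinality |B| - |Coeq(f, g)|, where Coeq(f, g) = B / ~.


The coequalizer Coeq(f, g) = B / ~ has one element per equivalence class.
|B| = 14, |Coeq(f, g)| = 9.
|B| - |Coeq(f, g)| = 14 - 9 = 5.

5


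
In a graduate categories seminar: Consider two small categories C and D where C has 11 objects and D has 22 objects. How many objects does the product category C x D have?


The product category C x D has objects that are pairs (c, d).
Number of pairs = |Ob(C)| * |Ob(D)| = 11 * 22 = 242

242
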